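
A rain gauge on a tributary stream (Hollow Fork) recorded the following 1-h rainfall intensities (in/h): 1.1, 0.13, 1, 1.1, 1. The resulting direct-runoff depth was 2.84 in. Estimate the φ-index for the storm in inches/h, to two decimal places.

φ ≈ 0.34 in/h

Only the 4 blocks with intensity above φ contribute runoff: 1.1, 1, 1.1, 1 in/h.
Σ(I−φ)·Δt = d  ⇒  (1.1+1+1.1+1 − 4φ)·1 = 2.84
φ = (4.200 − 2.84/1) / 4 = 0.34 in/h.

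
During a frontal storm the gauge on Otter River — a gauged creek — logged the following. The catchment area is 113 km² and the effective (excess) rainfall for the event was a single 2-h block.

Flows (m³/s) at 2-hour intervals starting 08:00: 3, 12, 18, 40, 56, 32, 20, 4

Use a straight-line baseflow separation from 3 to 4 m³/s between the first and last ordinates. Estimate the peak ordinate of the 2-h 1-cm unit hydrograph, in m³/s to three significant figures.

Direct runoff: 0.00, 8.86, 14.71, 36.57, 52.43, 28.29, 16.14, 0.00 m³/s; ΣQ_DR = 157.0 m³/s, peak = 52.43 m³/s.
Runoff depth d = ΣQ_DR·Δt / A = 157.0 × 7200 / (113 km²) = 10.00 mm.
The 1-cm UH is the DRH scaled by (10 mm)/d, so U_p = 52.43 × 10/10.00 = 52.4 m³/s.

U_p ≈ 52.4 m³/s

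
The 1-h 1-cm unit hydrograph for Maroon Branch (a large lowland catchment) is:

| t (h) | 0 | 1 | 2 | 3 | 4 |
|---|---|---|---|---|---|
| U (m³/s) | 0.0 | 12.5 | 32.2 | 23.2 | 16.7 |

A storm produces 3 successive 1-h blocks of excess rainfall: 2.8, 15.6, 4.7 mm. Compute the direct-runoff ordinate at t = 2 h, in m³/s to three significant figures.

Q ≈ 28.5 m³/s

By discrete convolution, Q_j = Σ (P_i / 10 mm) · U_{j−i}.
At t = 2 h (j=2): Q = (2.8/10)·32.2 + (15.6/10)·12.5 + (4.7/10)·0.0 = 28.5 m³/s.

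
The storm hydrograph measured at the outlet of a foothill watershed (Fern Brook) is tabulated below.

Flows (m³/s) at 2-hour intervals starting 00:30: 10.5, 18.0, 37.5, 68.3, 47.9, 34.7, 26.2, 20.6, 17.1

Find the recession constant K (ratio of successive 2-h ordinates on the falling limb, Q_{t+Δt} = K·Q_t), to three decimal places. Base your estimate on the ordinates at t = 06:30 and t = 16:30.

Using the recession-limb readings at t = 06:30 and t = 16:30: Q falls from 68.3 to 17.1 m³/s over 5 intervals.
K = (Q₂/Q₁)^(1/5) = (17.1/68.3)^(1/5) = 0.758.

K ≈ 0.758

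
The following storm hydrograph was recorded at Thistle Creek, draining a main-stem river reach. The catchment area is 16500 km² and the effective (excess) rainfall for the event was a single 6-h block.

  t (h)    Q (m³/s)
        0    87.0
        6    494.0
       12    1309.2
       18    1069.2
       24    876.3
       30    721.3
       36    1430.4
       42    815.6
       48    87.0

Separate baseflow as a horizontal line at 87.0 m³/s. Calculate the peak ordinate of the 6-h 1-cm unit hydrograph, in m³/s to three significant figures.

U_p ≈ 1680 m³/s

Direct runoff: 0.0, 407.0, 1222.2, 982.2, 789.3, 634.3, 1343.4, 728.6, 0.0 m³/s; ΣQ_DR = 6107 m³/s, peak = 1343.4 m³/s.
Runoff depth d = ΣQ_DR·Δt / A = 6107 × 21600 / (16500 km²) = 7.995 mm.
The 1-cm UH is the DRH scaled by (10 mm)/d, so U_p = 1343.4 × 10/7.995 = 1680 m³/s.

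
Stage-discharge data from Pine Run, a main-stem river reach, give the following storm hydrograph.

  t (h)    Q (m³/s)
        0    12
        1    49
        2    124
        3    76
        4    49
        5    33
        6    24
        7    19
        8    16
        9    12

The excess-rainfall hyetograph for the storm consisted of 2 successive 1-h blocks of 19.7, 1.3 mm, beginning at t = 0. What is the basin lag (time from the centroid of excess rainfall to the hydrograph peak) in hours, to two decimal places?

t_L ≈ 1.44 h

Centroid of excess rainfall: t_c = Σ P_i·t̄_i / ΣP_i = 0.5619 h (block centres at 0.5, 1.5 h).
Hydrograph peak occurs at t = 2 h, so basin lag t_L = 2 − 0.5619 = 1.44 h.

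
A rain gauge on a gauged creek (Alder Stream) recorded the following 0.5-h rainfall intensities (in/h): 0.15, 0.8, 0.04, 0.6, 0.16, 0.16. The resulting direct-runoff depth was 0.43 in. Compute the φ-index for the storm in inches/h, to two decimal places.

φ ≈ 0.27 in/h

Only the 2 blocks with intensity above φ contribute runoff: 0.8, 0.6 in/h.
Σ(I−φ)·Δt = d  ⇒  (0.8+0.6 − 2φ)·0.5 = 0.43
φ = (1.400 − 0.43/0.5) / 2 = 0.27 in/h.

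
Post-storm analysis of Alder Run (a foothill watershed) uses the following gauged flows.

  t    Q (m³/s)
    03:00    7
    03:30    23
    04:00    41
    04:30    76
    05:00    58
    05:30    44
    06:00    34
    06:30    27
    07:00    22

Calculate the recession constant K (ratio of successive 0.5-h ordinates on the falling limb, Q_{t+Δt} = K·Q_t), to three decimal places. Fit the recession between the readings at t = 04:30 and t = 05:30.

Using the recession-limb readings at t = 04:30 and t = 05:30: Q falls from 76 to 44 m³/s over 2 intervals.
K = (Q₂/Q₁)^(1/2) = (44/76)^(1/2) = 0.761.

K ≈ 0.761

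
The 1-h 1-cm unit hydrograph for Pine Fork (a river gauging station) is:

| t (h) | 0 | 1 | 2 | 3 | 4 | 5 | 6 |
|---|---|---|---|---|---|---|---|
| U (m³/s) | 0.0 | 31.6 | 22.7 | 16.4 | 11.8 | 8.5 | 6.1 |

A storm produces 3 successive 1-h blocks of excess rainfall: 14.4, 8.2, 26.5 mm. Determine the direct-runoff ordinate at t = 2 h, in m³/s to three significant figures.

Q ≈ 58.6 m³/s

By discrete convolution, Q_j = Σ (P_i / 10 mm) · U_{j−i}.
At t = 2 h (j=2): Q = (14.4/10)·22.7 + (8.2/10)·31.6 + (26.5/10)·0.0 = 58.6 m³/s.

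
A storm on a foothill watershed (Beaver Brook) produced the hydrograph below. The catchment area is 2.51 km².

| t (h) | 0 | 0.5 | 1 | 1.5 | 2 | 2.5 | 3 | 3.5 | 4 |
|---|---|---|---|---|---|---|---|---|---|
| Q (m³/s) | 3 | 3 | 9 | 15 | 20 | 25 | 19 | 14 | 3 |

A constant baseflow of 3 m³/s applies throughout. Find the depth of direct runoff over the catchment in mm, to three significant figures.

d ≈ 60.2 mm

Direct runoff: 0.0, 0.0, 6.0, 12.0, 17.0, 22.0, 16.0, 11.0, 0.0 m³/s; ΣQ_DR = 84.00 m³/s.
V = ΣQ_DR · Δt = 84.00 × 1800 s = 1.512 × 10^5 m³.
Over A = 2.51 km², depth = V / A = 60.2 mm.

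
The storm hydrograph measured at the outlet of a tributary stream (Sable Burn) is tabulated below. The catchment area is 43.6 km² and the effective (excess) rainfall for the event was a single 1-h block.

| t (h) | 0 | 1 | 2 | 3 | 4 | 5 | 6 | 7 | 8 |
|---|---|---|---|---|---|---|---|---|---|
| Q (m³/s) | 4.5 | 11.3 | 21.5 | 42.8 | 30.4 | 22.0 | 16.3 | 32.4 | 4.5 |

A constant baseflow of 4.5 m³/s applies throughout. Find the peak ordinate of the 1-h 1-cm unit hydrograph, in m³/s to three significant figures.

U_p ≈ 31.9 m³/s

Direct runoff: 0.0, 6.8, 17.0, 38.3, 25.9, 17.5, 11.8, 27.9, 0.0 m³/s; ΣQ_DR = 145.2 m³/s, peak = 38.3 m³/s.
Runoff depth d = ΣQ_DR·Δt / A = 145.2 × 3600 / (43.6 km²) = 11.99 mm.
The 1-cm UH is the DRH scaled by (10 mm)/d, so U_p = 38.3 × 10/11.99 = 31.9 m³/s.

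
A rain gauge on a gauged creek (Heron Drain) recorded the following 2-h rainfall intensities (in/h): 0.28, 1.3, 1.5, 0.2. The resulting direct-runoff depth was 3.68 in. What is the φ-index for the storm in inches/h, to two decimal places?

φ ≈ 0.48 in/h

Only the 2 blocks with intensity above φ contribute runoff: 1.3, 1.5 in/h.
Σ(I−φ)·Δt = d  ⇒  (1.3+1.5 − 2φ)·2 = 3.68
φ = (2.800 − 3.68/2) / 2 = 0.48 in/h.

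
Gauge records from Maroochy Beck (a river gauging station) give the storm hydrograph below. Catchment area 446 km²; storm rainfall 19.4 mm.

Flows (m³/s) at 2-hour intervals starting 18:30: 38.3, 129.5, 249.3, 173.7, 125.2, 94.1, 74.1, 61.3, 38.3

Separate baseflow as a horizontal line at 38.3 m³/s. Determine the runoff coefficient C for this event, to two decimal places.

ΣQ_DR = 639.1 m³/s; V = ΣQ_DR·Δt = 4.602 × 10^6 m³.
Runoff depth d = V / A = 10.32 mm.
C = d / P = 10.32 / 19.4 = 0.53.

C ≈ 0.53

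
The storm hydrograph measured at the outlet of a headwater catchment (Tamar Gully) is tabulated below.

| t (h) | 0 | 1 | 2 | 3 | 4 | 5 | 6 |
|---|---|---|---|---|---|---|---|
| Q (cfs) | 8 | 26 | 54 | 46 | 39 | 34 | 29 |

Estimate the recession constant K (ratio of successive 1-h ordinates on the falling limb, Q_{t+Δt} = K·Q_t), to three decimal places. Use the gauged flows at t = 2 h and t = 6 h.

K ≈ 0.856

Using the recession-limb readings at t = 2 h and t = 6 h: Q falls from 54 to 29 cfs over 4 intervals.
K = (Q₂/Q₁)^(1/4) = (29/54)^(1/4) = 0.856.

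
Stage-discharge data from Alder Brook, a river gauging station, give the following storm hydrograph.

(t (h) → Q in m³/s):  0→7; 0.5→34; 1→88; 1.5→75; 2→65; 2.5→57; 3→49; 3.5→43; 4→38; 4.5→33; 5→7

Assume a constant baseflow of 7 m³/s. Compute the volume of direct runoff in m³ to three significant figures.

V ≈ 7.54 × 10^5 m³

Direct-runoff ordinates (Q − Q_b): 0.0, 27.0, 81.0, 68.0, 58.0, 50.0, 42.0, 36.0, 31.0, 26.0, 0.0 m³/s.
ΣQ_DR = 419.0 m³/s.
With Δt = 0.5 h = 1800 s, V = ΣQ_DR · Δt = 419.0 × 1800 = 7.54 × 10^5 m³.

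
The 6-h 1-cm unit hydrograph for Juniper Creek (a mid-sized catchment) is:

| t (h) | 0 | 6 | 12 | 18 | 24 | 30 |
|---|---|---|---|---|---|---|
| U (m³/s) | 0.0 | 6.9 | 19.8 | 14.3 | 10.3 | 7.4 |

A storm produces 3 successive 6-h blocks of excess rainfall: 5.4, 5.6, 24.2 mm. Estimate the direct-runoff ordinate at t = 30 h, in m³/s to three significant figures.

Q ≈ 44.4 m³/s

By discrete convolution, Q_j = Σ (P_i / 10 mm) · U_{j−i}.
At t = 30 h (j=5): Q = (5.4/10)·7.4 + (5.6/10)·10.3 + (24.2/10)·14.3 = 44.4 m³/s.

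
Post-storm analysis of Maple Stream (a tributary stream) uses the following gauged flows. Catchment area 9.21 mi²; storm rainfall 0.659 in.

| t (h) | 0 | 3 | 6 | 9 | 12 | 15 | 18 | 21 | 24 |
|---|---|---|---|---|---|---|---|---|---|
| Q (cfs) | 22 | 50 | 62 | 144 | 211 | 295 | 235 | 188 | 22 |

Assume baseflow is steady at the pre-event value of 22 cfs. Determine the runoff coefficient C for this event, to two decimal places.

ΣQ_DR = 1031 cfs; V = ΣQ_DR·Δt = 1.113 × 10^7 ft³.
Runoff depth d = V / A = 0.5204 in.
C = d / P = 0.5204 / 0.659 = 0.79.

C ≈ 0.79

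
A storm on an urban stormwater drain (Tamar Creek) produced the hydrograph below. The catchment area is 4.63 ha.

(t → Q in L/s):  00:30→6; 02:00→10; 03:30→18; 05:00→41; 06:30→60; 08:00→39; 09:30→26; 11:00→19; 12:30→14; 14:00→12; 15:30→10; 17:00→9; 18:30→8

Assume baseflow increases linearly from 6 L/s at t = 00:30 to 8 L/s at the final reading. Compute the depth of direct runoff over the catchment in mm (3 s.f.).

Direct runoff: 0.00, 3.83, 11.67, 34.50, 53.33, 32.17, 19.00, 11.83, 6.67, 4.50, 2.33, 1.17, 0.00 L/s; ΣQ_DR = 181.0 L/s.
V = ΣQ_DR · Δt = 181.0 × 5400 s = 9.774 × 10^5 L.
Over A = 4.63 ha, depth = V / A = 21.1 mm.

d ≈ 21.1 mm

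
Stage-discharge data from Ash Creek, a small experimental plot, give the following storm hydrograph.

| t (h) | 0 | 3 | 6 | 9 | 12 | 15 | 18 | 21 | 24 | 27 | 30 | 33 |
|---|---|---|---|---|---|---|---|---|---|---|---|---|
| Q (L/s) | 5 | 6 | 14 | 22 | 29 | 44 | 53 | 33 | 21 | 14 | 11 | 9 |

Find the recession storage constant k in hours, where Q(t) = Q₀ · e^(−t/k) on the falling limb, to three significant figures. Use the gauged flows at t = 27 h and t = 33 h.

On the falling limb, Q drops from 14 to 9 L/s between t = 27 h and t = 33 h (Δt = 6 h).
k = −Δt / ln(Q₂/Q₁) = −6 / ln(9/14) = 13.6 h.

k ≈ 13.6 h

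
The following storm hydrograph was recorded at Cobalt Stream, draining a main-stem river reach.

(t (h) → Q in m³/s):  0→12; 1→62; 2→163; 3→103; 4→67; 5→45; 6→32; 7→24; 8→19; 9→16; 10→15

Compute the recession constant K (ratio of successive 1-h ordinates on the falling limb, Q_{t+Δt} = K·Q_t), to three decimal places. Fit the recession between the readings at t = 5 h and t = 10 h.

Using the recession-limb readings at t = 5 h and t = 10 h: Q falls from 45 to 15 m³/s over 5 intervals.
K = (Q₂/Q₁)^(1/5) = (15/45)^(1/5) = 0.803.

K ≈ 0.803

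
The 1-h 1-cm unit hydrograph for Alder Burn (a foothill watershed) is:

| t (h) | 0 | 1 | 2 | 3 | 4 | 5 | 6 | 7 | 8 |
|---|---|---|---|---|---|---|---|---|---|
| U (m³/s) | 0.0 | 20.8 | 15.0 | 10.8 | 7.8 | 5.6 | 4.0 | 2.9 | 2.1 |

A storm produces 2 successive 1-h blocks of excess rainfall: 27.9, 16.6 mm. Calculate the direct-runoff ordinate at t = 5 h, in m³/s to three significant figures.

By discrete convolution, Q_j = Σ (P_i / 10 mm) · U_{j−i}.
At t = 5 h (j=5): Q = (27.9/10)·5.6 + (16.6/10)·7.8 = 28.6 m³/s.

Q ≈ 28.6 m³/s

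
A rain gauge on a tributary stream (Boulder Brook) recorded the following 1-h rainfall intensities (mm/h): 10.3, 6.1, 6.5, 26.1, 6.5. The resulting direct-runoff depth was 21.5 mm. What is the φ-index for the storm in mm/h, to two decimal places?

φ ≈ 7.45 mm/h

Only the 2 blocks with intensity above φ contribute runoff: 10.3, 26.1 mm/h.
Σ(I−φ)·Δt = d  ⇒  (10.3+26.1 − 2φ)·1 = 21.5
φ = (36.40 − 21.5/1) / 2 = 7.45 mm/h.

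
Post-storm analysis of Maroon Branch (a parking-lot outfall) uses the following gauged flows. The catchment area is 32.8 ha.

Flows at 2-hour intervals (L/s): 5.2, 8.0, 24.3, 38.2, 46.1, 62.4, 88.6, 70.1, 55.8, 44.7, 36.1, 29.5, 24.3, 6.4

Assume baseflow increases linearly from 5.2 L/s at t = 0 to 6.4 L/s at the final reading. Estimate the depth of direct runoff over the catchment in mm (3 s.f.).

d ≈ 10.1 mm

Direct runoff: 0.00, 2.71, 18.92, 32.72, 40.53, 56.74, 82.85, 64.25, 49.86, 38.67, 29.98, 23.28, 17.99, 0.00 L/s; ΣQ_DR = 458.5 L/s.
V = ΣQ_DR · Δt = 458.5 × 7200 s = 3.301 × 10^6 L.
Over A = 32.8 ha, depth = V / A = 10.1 mm.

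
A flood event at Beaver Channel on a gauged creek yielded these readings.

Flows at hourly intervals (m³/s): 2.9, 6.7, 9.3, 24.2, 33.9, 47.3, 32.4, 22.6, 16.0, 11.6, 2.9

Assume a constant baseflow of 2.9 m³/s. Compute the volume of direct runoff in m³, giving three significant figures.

Direct-runoff ordinates (Q − Q_b): 0.0, 3.8, 6.4, 21.3, 31.0, 44.4, 29.5, 19.7, 13.1, 8.7, 0.0 m³/s.
ΣQ_DR = 177.9 m³/s.
With Δt = 1 h = 3600 s, V = ΣQ_DR · Δt = 177.9 × 3600 = 6.40 × 10^5 m³.

V ≈ 6.40 × 10^5 m³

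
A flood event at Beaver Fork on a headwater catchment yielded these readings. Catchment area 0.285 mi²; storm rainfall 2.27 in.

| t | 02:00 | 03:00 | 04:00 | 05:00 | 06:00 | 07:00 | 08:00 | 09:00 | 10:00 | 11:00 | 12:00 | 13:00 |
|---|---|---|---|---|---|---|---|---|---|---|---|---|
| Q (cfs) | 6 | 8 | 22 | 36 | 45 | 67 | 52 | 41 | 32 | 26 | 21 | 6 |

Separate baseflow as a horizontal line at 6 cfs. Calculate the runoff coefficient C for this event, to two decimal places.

C ≈ 0.69

ΣQ_DR = 290.0 cfs; V = ΣQ_DR·Δt = 1.044 × 10^6 ft³.
Runoff depth d = V / A = 1.577 in.
C = d / P = 1.577 / 2.27 = 0.69.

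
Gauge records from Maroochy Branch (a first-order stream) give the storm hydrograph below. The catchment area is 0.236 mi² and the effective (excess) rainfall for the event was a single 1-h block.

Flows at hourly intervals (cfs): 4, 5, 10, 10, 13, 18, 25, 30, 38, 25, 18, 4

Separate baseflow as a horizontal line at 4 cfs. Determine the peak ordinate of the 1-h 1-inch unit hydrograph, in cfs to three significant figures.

Direct runoff: 0.0, 1.0, 6.0, 6.0, 9.0, 14.0, 21.0, 26.0, 34.0, 21.0, 14.0, 0.0 cfs; ΣQ_DR = 152.0 cfs, peak = 34.0 cfs.
Runoff depth d = ΣQ_DR·Δt / A = 152.0 × 3600 / (0.236 mi²) = 0.9980 in.
The 1-inch UH is the DRH scaled by (1 in)/d, so U_p = 34.0 × 1/0.9980 = 34.1 cfs.

U_p ≈ 34.1 cfs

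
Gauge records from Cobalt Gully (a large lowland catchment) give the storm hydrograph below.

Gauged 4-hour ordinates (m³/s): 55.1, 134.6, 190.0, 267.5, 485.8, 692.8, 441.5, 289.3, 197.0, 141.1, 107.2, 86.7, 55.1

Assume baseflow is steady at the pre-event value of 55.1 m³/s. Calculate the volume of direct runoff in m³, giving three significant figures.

Direct-runoff ordinates (Q − Q_b): 0.0, 79.5, 134.9, 212.4, 430.7, 637.7, 386.4, 234.2, 141.9, 86.0, 52.1, 31.6, 0.0 m³/s.
ΣQ_DR = 2427 m³/s.
With Δt = 4 h = 14400 s, V = ΣQ_DR · Δt = 2427 × 14400 = 3.50 × 10^7 m³.

V ≈ 3.50 × 10^7 m³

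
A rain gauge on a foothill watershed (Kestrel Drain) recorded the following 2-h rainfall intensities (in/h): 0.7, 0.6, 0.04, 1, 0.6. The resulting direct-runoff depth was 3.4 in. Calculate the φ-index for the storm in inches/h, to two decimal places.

φ ≈ 0.30 in/h

Only the 4 blocks with intensity above φ contribute runoff: 0.7, 0.6, 1, 0.6 in/h.
Σ(I−φ)·Δt = d  ⇒  (0.7+0.6+1+0.6 − 4φ)·2 = 3.4
φ = (2.900 − 3.4/2) / 4 = 0.30 in/h.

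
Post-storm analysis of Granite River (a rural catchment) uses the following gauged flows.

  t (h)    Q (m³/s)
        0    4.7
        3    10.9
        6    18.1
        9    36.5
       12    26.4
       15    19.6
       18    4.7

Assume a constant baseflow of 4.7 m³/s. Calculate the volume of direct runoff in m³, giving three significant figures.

Direct-runoff ordinates (Q − Q_b): 0.0, 6.2, 13.4, 31.8, 21.7, 14.9, 0.0 m³/s.
ΣQ_DR = 88.00 m³/s.
With Δt = 3 h = 10800 s, V = ΣQ_DR · Δt = 88.00 × 10800 = 9.50 × 10^5 m³.

V ≈ 9.50 × 10^5 m³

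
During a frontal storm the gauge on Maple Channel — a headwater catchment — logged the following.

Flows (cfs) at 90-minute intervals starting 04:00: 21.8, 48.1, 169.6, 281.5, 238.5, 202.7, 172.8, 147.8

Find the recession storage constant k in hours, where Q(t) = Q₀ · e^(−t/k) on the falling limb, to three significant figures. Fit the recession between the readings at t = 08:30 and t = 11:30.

On the falling limb, Q drops from 281.5 to 202.7 cfs between t = 08:30 and t = 11:30 (Δt = 3 h).
k = −Δt / ln(Q₂/Q₁) = −3 / ln(202.7/281.5) = 9.14 h.

k ≈ 9.14 h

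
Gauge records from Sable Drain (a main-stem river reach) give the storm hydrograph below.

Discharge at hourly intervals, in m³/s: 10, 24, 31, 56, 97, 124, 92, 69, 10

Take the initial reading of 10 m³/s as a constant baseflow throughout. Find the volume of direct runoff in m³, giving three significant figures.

Direct-runoff ordinates (Q − Q_b): 0.0, 14.0, 21.0, 46.0, 87.0, 114.0, 82.0, 59.0, 0.0 m³/s.
ΣQ_DR = 423.0 m³/s.
With Δt = 1 h = 3600 s, V = ΣQ_DR · Δt = 423.0 × 3600 = 1.52 × 10^6 m³.

V ≈ 1.52 × 10^6 m³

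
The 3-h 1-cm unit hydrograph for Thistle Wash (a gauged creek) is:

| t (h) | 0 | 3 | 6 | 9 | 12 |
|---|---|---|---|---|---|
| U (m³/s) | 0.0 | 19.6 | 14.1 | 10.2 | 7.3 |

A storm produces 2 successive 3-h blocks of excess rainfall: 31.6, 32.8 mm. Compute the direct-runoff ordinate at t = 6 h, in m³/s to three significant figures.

By discrete convolution, Q_j = Σ (P_i / 10 mm) · U_{j−i}.
At t = 6 h (j=2): Q = (31.6/10)·14.1 + (32.8/10)·19.6 = 109 m³/s.

Q ≈ 109 m³/s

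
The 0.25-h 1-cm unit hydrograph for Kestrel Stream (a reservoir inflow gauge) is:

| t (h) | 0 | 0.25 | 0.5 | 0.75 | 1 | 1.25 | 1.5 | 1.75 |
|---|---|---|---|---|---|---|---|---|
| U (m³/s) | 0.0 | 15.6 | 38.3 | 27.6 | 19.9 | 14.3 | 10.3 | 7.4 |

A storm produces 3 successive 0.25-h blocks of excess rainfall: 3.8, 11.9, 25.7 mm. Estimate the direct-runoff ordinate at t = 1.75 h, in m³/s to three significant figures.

By discrete convolution, Q_j = Σ (P_i / 10 mm) · U_{j−i}.
At t = 1.75 h (j=7): Q = (3.8/10)·7.4 + (11.9/10)·10.3 + (25.7/10)·14.3 = 51.8 m³/s.

Q ≈ 51.8 m³/s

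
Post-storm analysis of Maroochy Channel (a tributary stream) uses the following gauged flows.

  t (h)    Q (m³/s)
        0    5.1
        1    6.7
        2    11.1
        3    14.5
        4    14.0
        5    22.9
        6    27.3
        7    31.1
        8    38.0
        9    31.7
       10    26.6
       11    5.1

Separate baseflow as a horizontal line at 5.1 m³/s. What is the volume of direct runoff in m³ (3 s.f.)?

Direct-runoff ordinates (Q − Q_b): 0.0, 1.6, 6.0, 9.4, 8.9, 17.8, 22.2, 26.0, 32.9, 26.6, 21.5, 0.0 m³/s.
ΣQ_DR = 172.9 m³/s.
With Δt = 1 h = 3600 s, V = ΣQ_DR · Δt = 172.9 × 3600 = 6.22 × 10^5 m³.

V ≈ 6.22 × 10^5 m³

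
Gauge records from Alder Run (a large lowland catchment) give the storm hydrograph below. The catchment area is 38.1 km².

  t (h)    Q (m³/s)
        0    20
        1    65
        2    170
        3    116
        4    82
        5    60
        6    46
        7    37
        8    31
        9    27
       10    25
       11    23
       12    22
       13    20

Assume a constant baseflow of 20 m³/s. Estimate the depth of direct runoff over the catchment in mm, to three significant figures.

d ≈ 43.8 mm

Direct runoff: 0.0, 45.0, 150.0, 96.0, 62.0, 40.0, 26.0, 17.0, 11.0, 7.0, 5.0, 3.0, 2.0, 0.0 m³/s; ΣQ_DR = 464.0 m³/s.
V = ΣQ_DR · Δt = 464.0 × 3600 s = 1.670 × 10^6 m³.
Over A = 38.1 km², depth = V / A = 43.8 mm.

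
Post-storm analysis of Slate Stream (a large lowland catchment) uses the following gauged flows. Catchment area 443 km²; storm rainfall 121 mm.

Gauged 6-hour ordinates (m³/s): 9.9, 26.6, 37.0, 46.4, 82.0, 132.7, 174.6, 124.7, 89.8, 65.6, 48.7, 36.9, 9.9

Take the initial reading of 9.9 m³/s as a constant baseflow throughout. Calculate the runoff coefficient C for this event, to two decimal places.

ΣQ_DR = 756.1 m³/s; V = ΣQ_DR·Δt = 1.633 × 10^7 m³.
Runoff depth d = V / A = 36.87 mm.
C = d / P = 36.87 / 121 = 0.30.

C ≈ 0.30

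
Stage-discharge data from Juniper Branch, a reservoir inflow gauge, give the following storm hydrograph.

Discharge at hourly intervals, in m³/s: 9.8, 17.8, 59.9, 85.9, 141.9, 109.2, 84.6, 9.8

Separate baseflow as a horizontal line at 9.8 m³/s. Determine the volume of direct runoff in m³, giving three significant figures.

V ≈ 1.59 × 10^6 m³

Direct-runoff ordinates (Q − Q_b): 0.0, 8.0, 50.1, 76.1, 132.1, 99.4, 74.8, 0.0 m³/s.
ΣQ_DR = 440.5 m³/s.
With Δt = 1 h = 3600 s, V = ΣQ_DR · Δt = 440.5 × 3600 = 1.59 × 10^6 m³.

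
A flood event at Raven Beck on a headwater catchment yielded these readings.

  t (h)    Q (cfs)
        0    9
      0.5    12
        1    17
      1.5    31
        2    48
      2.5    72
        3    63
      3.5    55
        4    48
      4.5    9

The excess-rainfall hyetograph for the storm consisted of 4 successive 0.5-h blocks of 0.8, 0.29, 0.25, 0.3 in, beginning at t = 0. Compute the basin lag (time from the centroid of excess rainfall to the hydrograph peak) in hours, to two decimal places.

Centroid of excess rainfall: t_c = Σ P_i·t̄_i / ΣP_i = 0.7652 h (block centres at 0.25, 0.75, 1.25, 1.75 h).
Hydrograph peak occurs at t = 2.5 h, so basin lag t_L = 2.5 − 0.7652 = 1.73 h.

t_L ≈ 1.73 h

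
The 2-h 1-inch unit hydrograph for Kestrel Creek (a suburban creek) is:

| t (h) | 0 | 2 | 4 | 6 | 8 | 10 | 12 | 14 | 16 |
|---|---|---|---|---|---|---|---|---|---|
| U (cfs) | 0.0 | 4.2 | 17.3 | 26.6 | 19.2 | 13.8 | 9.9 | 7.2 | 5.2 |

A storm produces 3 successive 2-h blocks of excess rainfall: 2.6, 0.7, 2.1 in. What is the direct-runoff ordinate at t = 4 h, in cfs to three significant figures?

Q ≈ 47.9 cfs

By discrete convolution, Q_j = Σ (P_i / 1 in) · U_{j−i}.
At t = 4 h (j=2): Q = (2.6/1)·17.3 + (0.7/1)·4.2 + (2.1/1)·0.0 = 47.9 cfs.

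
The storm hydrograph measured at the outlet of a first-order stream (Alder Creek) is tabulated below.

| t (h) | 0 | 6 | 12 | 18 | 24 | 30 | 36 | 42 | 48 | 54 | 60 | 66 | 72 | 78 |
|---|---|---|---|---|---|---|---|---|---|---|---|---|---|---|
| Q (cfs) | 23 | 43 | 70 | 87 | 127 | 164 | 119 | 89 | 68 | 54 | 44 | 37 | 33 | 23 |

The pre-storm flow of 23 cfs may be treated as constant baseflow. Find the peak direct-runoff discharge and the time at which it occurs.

Subtracting baseflow gives direct-runoff ordinates: 0.0, 20.0, 47.0, 64.0, 104.0, 141.0, 96.0, 66.0, 45.0, 31.0, 21.0, 14.0, 10.0, 0.0 cfs.
The maximum is 141.0 cfs, occurring at the reading for t = 30 h.

Q_p = 141.0 cfs at t = 30 h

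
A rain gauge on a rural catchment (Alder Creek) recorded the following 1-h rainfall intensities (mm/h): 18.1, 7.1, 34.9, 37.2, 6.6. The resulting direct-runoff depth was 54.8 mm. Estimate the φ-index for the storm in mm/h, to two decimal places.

Only the 3 blocks with intensity above φ contribute runoff: 18.1, 34.9, 37.2 mm/h.
Σ(I−φ)·Δt = d  ⇒  (18.1+34.9+37.2 − 3φ)·1 = 54.8
φ = (90.20 − 54.8/1) / 3 = 11.80 mm/h.

φ ≈ 11.80 mm/h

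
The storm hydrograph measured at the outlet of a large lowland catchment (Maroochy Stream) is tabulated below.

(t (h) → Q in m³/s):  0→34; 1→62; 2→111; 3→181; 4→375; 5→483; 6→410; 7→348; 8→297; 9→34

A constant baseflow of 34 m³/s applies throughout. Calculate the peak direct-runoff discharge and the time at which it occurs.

Q_p = 449.0 m³/s at t = 5 h

Subtracting baseflow gives direct-runoff ordinates: 0.0, 28.0, 77.0, 147.0, 341.0, 449.0, 376.0, 314.0, 263.0, 0.0 m³/s.
The maximum is 449.0 m³/s, occurring at the reading for t = 5 h.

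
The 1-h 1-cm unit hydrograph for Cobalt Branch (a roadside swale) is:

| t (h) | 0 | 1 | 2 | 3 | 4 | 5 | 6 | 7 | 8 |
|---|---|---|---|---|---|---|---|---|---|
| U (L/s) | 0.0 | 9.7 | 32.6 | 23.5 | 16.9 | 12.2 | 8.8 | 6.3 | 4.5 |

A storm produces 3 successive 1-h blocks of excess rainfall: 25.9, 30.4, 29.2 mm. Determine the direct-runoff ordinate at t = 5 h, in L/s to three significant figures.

Q ≈ 152 L/s

By discrete convolution, Q_j = Σ (P_i / 10 mm) · U_{j−i}.
At t = 5 h (j=5): Q = (25.9/10)·12.2 + (30.4/10)·16.9 + (29.2/10)·23.5 = 152 L/s.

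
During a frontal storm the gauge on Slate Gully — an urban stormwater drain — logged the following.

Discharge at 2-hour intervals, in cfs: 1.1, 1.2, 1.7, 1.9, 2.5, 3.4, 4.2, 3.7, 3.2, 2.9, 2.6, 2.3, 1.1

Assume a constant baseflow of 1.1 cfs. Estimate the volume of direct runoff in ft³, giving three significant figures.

V ≈ 1.26 × 10^5 ft³

Direct-runoff ordinates (Q − Q_b): 0.0, 0.1, 0.6, 0.8, 1.4, 2.3, 3.1, 2.6, 2.1, 1.8, 1.5, 1.2, 0.0 cfs.
ΣQ_DR = 17.50 cfs.
With Δt = 2 h = 7200 s, V = ΣQ_DR · Δt = 17.50 × 7200 = 1.26 × 10^5 ft³.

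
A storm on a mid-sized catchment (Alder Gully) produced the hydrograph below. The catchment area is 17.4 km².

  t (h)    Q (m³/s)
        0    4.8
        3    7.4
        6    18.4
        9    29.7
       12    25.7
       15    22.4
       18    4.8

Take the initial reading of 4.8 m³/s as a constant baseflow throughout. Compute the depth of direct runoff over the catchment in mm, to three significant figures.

Direct runoff: 0.0, 2.6, 13.6, 24.9, 20.9, 17.6, 0.0 m³/s; ΣQ_DR = 79.60 m³/s.
V = ΣQ_DR · Δt = 79.60 × 10800 s = 8.597 × 10^5 m³.
Over A = 17.4 km², depth = V / A = 49.4 mm.

d ≈ 49.4 mm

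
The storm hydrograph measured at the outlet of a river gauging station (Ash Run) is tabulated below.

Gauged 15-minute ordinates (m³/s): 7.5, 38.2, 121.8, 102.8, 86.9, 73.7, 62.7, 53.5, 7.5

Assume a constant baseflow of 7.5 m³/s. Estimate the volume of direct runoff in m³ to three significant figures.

Direct-runoff ordinates (Q − Q_b): 0.0, 30.7, 114.3, 95.3, 79.4, 66.2, 55.2, 46.0, 0.0 m³/s.
ΣQ_DR = 487.1 m³/s.
With Δt = 0.25 h = 900 s, V = ΣQ_DR · Δt = 487.1 × 900 = 4.38 × 10^5 m³.

V ≈ 4.38 × 10^5 m³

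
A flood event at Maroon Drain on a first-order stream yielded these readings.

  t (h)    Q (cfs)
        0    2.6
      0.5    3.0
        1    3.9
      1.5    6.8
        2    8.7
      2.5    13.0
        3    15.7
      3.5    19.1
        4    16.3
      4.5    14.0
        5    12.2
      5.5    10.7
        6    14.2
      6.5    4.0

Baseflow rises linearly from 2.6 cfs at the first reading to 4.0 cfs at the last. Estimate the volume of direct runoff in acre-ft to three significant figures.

Direct-runoff ordinates (Q − Q_b): 0.00, 0.29, 1.08, 3.88, 5.67, 9.86, 12.45, 15.75, 12.84, 10.43, 8.52, 6.92, 10.31, 0.00 cfs.
ΣQ_DR = 98.00 cfs.
With Δt = 0.5 h = 1800 s, V = ΣQ_DR · Δt = 98.00 × 1800 = 1.76 × 10^5 ft³ = 4.05 acre-ft.

V ≈ 4.05 acre-ft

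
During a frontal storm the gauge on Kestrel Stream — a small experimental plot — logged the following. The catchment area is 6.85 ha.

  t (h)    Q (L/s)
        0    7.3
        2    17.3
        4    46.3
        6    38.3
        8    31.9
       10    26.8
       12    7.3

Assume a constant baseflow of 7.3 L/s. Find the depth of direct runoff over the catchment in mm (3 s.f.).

d ≈ 13.0 mm

Direct runoff: 0.0, 10.0, 39.0, 31.0, 24.6, 19.5, 0.0 L/s; ΣQ_DR = 124.1 L/s.
V = ΣQ_DR · Δt = 124.1 × 7200 s = 8.935 × 10^5 L.
Over A = 6.85 ha, depth = V / A = 13.0 mm.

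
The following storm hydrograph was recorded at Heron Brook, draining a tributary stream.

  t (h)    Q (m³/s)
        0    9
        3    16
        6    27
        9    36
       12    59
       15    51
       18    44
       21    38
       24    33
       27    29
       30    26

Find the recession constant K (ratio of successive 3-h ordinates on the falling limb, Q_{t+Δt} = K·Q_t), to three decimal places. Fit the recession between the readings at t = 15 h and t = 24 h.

K ≈ 0.865

Using the recession-limb readings at t = 15 h and t = 24 h: Q falls from 51 to 33 m³/s over 3 intervals.
K = (Q₂/Q₁)^(1/3) = (33/51)^(1/3) = 0.865.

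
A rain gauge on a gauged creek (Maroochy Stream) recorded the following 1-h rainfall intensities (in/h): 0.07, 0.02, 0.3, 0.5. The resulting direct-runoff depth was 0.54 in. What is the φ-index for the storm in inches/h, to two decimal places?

φ ≈ 0.13 in/h

Only the 2 blocks with intensity above φ contribute runoff: 0.3, 0.5 in/h.
Σ(I−φ)·Δt = d  ⇒  (0.3+0.5 − 2φ)·1 = 0.54
φ = (0.8000 − 0.54/1) / 2 = 0.13 in/h.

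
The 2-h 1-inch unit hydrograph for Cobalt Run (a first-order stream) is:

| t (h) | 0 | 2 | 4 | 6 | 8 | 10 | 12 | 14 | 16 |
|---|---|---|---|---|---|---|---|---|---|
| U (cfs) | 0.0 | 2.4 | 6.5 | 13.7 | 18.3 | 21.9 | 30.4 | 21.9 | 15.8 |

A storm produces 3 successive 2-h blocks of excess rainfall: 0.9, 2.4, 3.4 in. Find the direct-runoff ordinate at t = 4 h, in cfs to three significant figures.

Q ≈ 11.6 cfs

By discrete convolution, Q_j = Σ (P_i / 1 in) · U_{j−i}.
At t = 4 h (j=2): Q = (0.9/1)·6.5 + (2.4/1)·2.4 + (3.4/1)·0.0 = 11.6 cfs.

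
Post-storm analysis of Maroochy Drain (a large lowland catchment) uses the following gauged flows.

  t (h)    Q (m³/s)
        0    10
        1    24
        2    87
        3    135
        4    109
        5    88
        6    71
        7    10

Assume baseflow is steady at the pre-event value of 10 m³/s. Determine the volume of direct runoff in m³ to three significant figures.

Direct-runoff ordinates (Q − Q_b): 0.0, 14.0, 77.0, 125.0, 99.0, 78.0, 61.0, 0.0 m³/s.
ΣQ_DR = 454.0 m³/s.
With Δt = 1 h = 3600 s, V = ΣQ_DR · Δt = 454.0 × 3600 = 1.63 × 10^6 m³.

V ≈ 1.63 × 10^6 m³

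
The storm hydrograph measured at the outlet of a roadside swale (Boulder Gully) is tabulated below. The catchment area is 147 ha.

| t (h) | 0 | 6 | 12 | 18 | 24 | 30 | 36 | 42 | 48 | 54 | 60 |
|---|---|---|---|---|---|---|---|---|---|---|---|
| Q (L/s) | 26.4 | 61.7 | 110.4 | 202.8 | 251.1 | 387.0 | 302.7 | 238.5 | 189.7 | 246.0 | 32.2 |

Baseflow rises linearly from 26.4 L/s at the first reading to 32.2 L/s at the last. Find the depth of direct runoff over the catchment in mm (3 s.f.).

Direct runoff: 0.00, 34.72, 82.84, 174.66, 222.38, 357.70, 272.82, 208.04, 158.66, 214.38, 0.00 L/s; ΣQ_DR = 1726 L/s.
V = ΣQ_DR · Δt = 1726 × 21600 s = 3.729 × 10^7 L.
Over A = 147 ha, depth = V / A = 25.4 mm.

d ≈ 25.4 mm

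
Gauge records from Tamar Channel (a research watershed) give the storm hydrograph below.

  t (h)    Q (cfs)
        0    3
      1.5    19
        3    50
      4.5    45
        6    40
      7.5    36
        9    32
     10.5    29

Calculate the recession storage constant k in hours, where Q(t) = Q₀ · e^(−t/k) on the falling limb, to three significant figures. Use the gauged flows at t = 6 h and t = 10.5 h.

On the falling limb, Q drops from 40 to 29 cfs between t = 6 h and t = 10.5 h (Δt = 4.5 h).
k = −Δt / ln(Q₂/Q₁) = −4.5 / ln(29/40) = 14.0 h.

k ≈ 14.0 h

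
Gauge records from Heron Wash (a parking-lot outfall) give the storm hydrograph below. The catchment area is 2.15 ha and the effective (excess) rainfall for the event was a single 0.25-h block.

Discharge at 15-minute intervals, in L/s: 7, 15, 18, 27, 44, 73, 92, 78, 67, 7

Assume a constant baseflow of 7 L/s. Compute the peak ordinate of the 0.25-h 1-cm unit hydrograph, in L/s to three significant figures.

U_p ≈ 56.7 L/s

Direct runoff: 0.0, 8.0, 11.0, 20.0, 37.0, 66.0, 85.0, 71.0, 60.0, 0.0 L/s; ΣQ_DR = 358.0 L/s, peak = 85.0 L/s.
Runoff depth d = ΣQ_DR·Δt / A = 358.0 × 900 / (2.15 ha) = 14.99 mm.
The 1-cm UH is the DRH scaled by (10 mm)/d, so U_p = 85.0 × 10/14.99 = 56.7 L/s.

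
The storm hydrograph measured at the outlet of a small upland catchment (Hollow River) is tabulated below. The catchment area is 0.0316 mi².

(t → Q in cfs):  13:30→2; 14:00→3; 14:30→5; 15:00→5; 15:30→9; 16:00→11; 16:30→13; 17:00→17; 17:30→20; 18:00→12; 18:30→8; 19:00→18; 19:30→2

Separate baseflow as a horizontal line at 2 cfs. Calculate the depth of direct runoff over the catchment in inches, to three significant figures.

d ≈ 2.43 in

Direct runoff: 0.0, 1.0, 3.0, 3.0, 7.0, 9.0, 11.0, 15.0, 18.0, 10.0, 6.0, 16.0, 0.0 cfs; ΣQ_DR = 99.00 cfs.
V = ΣQ_DR · Δt = 99.00 × 1800 s = 1.782 × 10^5 ft³.
Over A = 0.0316 mi², depth = V / A = 2.43 in.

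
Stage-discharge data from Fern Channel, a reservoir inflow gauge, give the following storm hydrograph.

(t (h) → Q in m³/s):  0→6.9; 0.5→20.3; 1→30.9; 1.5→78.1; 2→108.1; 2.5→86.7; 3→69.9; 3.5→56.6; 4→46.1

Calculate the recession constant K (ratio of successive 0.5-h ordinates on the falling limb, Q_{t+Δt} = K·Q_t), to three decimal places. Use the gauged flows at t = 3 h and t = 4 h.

K ≈ 0.812

Using the recession-limb readings at t = 3 h and t = 4 h: Q falls from 69.9 to 46.1 m³/s over 2 intervals.
K = (Q₂/Q₁)^(1/2) = (46.1/69.9)^(1/2) = 0.812.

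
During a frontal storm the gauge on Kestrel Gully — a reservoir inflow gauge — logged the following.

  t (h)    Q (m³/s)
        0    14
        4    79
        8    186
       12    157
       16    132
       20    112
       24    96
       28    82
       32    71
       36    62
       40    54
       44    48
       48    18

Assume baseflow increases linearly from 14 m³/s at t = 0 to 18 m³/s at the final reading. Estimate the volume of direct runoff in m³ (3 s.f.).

V ≈ 1.30 × 10^7 m³

Direct-runoff ordinates (Q − Q_b): 0.00, 64.67, 171.33, 142.00, 116.67, 96.33, 80.00, 65.67, 54.33, 45.00, 36.67, 30.33, 0.00 m³/s.
ΣQ_DR = 903.0 m³/s.
With Δt = 4 h = 14400 s, V = ΣQ_DR · Δt = 903.0 × 14400 = 1.30 × 10^7 m³.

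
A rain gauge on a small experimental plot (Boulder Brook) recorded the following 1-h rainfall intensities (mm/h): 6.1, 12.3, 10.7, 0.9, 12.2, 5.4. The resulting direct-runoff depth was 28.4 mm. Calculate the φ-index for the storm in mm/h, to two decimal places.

Only the 5 blocks with intensity above φ contribute runoff: 6.1, 12.3, 10.7, 12.2, 5.4 mm/h.
Σ(I−φ)·Δt = d  ⇒  (6.1+12.3+10.7+12.2+5.4 − 5φ)·1 = 28.4
φ = (46.70 − 28.4/1) / 5 = 3.66 mm/h.

φ ≈ 3.66 mm/h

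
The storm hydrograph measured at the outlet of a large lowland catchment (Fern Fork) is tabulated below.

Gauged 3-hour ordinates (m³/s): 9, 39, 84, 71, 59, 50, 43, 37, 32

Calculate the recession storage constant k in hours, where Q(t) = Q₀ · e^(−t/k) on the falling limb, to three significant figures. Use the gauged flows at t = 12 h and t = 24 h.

On the falling limb, Q drops from 59 to 32 m³/s between t = 12 h and t = 24 h (Δt = 12 h).
k = −Δt / ln(Q₂/Q₁) = −12 / ln(32/59) = 19.6 h.

k ≈ 19.6 h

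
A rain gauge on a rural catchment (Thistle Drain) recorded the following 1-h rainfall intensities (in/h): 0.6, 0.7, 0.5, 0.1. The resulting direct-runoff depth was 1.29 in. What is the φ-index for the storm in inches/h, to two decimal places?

Only the 3 blocks with intensity above φ contribute runoff: 0.6, 0.7, 0.5 in/h.
Σ(I−φ)·Δt = d  ⇒  (0.6+0.7+0.5 − 3φ)·1 = 1.29
φ = (1.800 − 1.29/1) / 3 = 0.17 in/h.

φ ≈ 0.17 in/h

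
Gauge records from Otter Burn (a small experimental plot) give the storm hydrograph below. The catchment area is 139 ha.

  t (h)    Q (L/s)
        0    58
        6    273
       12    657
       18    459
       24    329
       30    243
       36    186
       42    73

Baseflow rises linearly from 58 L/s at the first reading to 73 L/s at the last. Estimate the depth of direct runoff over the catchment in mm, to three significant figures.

Direct runoff: 0.00, 212.86, 594.71, 394.57, 262.43, 174.29, 115.14, 0.00 L/s; ΣQ_DR = 1754 L/s.
V = ΣQ_DR · Δt = 1754 × 21600 s = 3.789 × 10^7 L.
Over A = 139 ha, depth = V / A = 27.3 mm.

d ≈ 27.3 mm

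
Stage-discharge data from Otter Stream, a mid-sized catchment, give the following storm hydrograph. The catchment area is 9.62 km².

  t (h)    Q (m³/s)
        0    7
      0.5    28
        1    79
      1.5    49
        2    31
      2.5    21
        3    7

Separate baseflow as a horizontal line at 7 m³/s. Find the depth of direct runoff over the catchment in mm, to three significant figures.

d ≈ 32.4 mm

Direct runoff: 0.0, 21.0, 72.0, 42.0, 24.0, 14.0, 0.0 m³/s; ΣQ_DR = 173.0 m³/s.
V = ΣQ_DR · Δt = 173.0 × 1800 s = 3.114 × 10^5 m³.
Over A = 9.62 km², depth = V / A = 32.4 mm.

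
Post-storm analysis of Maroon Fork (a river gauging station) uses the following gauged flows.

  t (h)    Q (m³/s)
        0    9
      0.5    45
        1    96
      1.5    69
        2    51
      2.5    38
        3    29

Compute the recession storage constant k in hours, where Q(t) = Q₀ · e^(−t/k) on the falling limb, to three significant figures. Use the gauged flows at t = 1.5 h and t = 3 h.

k ≈ 1.73 h

On the falling limb, Q drops from 69 to 29 m³/s between t = 1.5 h and t = 3 h (Δt = 1.5 h).
k = −Δt / ln(Q₂/Q₁) = −1.5 / ln(29/69) = 1.73 h.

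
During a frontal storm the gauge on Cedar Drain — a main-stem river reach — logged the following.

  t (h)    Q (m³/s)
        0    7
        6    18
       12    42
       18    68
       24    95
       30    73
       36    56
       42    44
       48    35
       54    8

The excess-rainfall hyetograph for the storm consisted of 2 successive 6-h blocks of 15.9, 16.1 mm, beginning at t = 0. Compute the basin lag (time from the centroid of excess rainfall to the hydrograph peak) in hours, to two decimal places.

t_L ≈ 17.98 h

Centroid of excess rainfall: t_c = Σ P_i·t̄_i / ΣP_i = 6.0188 h (block centres at 3, 9 h).
Hydrograph peak occurs at t = 24 h, so basin lag t_L = 24 − 6.0188 = 17.98 h.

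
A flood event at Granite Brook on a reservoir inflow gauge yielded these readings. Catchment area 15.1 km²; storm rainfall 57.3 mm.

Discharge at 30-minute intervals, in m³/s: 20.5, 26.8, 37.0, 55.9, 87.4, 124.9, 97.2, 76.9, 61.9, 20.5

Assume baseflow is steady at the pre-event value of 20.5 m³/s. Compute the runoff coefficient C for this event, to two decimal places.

C ≈ 0.84

ΣQ_DR = 404.0 m³/s; V = ΣQ_DR·Δt = 7.272 × 10^5 m³.
Runoff depth d = V / A = 48.16 mm.
C = d / P = 48.16 / 57.3 = 0.84.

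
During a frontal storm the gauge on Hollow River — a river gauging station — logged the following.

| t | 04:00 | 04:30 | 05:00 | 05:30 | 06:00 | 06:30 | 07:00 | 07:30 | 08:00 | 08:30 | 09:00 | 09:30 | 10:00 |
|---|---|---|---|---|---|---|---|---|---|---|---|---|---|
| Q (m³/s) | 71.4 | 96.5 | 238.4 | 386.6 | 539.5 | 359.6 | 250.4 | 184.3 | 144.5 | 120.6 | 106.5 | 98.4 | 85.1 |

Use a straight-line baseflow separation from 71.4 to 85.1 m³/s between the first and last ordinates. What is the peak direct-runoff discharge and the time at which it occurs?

Subtracting baseflow gives direct-runoff ordinates: 0.00, 23.96, 164.72, 311.77, 463.53, 282.49, 172.15, 104.91, 63.97, 38.92, 23.68, 14.44, 0.00 m³/s.
The maximum is 463.53 m³/s, occurring at the reading for t = 06:00.

Q_p = 463.53 m³/s at t = 06:00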